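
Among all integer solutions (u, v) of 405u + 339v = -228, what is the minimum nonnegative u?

89

gcd(405, 339) = 3  (405 = 1·339 + 66, 339 = 5·66 + 9, 66 = 7·9 + 3, 9 = 3·3).
3 divides -228, so solutions exist.
Back-substituting, 405·(36) + 339·(-43) = 3.
Scale by -228/3 = -76: (u₀, v₀) = (-2736, 3268).
General solution: u = -2736 + 113t, v = 3268 - 135t for integer t.
u ≥ 0: smallest is -2736 mod 113 = 89 (at t = 25), with v = -107.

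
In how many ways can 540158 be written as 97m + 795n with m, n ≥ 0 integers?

7

gcd(795, 97) = 1.
By Bézout, 97×(-377) + 795×(46) = 1.
One solution: (479, 621).
General: m = 479 + 795t, n = 621 - 97t.
m ≥ 0 ⇒ t ≥ 0; n ≥ 0 ⇒ t ≤ 6. So t ∈ [0, 6]: 7 solutions.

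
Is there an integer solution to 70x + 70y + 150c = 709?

no

gcd(70, 70) = 70  (70 = 1*70).
gcd(70, 150) = 10.
10 does not divide 709 (remainder 9), so no integer solutions.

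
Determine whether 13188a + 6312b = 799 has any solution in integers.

gcd(13188, 6312) = 12  (13188 = 2×6312 + 564, 6312 = 11×564 + 108, 564 = 5×108 + 24, 108 = 4×24 + 12, 24 = 2×12).
12 does not divide 799 (remainder 7), so no integer solutions.

no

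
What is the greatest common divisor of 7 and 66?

gcd(66, 7):
  66 = 9×7 + 3
  7 = 2×3 + 1
  3 = 3×1
so gcd(66, 7) = 1.

1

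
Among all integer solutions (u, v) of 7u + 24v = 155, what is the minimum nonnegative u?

5

gcd(24, 7):
  24 = 3*7 + 3
  7 = 2*3 + 1
  3 = 3*1
so gcd(24, 7) = 1.
1 divides 155, so solutions exist.
Back-substitute for Bézout coefficients:
  1 = 7 - 2*3
  ... = 7*(7) + 24*(-2)
Scale by 155/1 = 155: (u₀, v₀) = (1085, -310).
General solution: u = 1085 + 24t, v = -310 - 7t for integer t.
u ≥ 0: smallest is 1085 mod 24 = 5 (at t = -45), with v = 5.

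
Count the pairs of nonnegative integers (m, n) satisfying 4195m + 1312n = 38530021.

7

gcd(4195, 1312) = 1  (4195 = 3*1312 + 259, 1312 = 5*259 + 17, 259 = 15*17 + 4, 17 = 4*4 + 1, 4 = 4*1).
Back-substituting, 4195*(-309) + 1312*(988) = 1.
Scale by 38530021: one solution is (-11905776489, 38067660748). Reduce m mod 1312: (311, 28373).
General: m = 311 + 1312t, n = 28373 - 4195t.
m ≥ 0 ⇒ t ≥ 0; n ≥ 0 ⇒ t ≤ 6. So t ∈ [0, 6]: 7 solutions.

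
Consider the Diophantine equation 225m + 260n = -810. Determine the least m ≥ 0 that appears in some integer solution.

gcd(260, 225):
  260 = 1·225 + 35
  225 = 6·35 + 15
  35 = 2·15 + 5
  15 = 3·5
so gcd(260, 225) = 5.
5 divides -810, so solutions exist.
Back-substitute for Bézout coefficients:
  5 = 35 - 2·15
  ... = 225·(-15) + 260·(13)
Scale by -810/5 = -162: (m₀, n₀) = (2430, -2106).
General solution: m = 2430 + 52t, n = -2106 - 45t for integer t.
m ≥ 0: smallest is 2430 mod 52 = 38 (at t = -46), with n = -36.

38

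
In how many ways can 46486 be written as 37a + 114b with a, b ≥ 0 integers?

11

gcd(114, 37) = 1  (114 = 3×37 + 3, 37 = 12×3 + 1, 3 = 3×1).
Back-substituting, 37×(37) + 114×(-12) = 1.
Scale by 46486: one solution is (1719982, -557832). Reduce a mod 114: (64, 387).
General: a = 64 + 114t, b = 387 - 37t.
a ≥ 0 ⇒ t ≥ 0; b ≥ 0 ⇒ t ≤ 10. So t ∈ [0, 10]: 11 solutions.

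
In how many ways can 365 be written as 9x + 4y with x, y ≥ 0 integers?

gcd(9, 4) = 1  (9 = 2*4 + 1, 4 = 4*1).
Back-substituting, 9*(1) + 4*(-2) = 1.
Scale by 365: one solution is (365, -730). Reduce x mod 4: (1, 89).
General: x = 1 + 4t, y = 89 - 9t.
x ≥ 0 ⇒ t ≥ 0; y ≥ 0 ⇒ t ≤ 9. So t ∈ [0, 9]: 10 solutions.

10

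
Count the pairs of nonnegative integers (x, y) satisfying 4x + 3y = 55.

5

gcd(4, 3) = 1.
By Bézout, 4·(1) + 3·(-1) = 1.
One solution: (1, 17).
General: x = 1 + 3t, y = 17 - 4t.
x ≥ 0 ⇒ t ≥ 0; y ≥ 0 ⇒ t ≤ 4. So t ∈ [0, 4]: 5 solutions.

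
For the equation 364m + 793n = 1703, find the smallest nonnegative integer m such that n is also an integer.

gcd(793, 364) = 13.
13 divides 1703, so solutions exist.
By Bézout, 364*(24) + 793*(-11) = 13.
Scale by 1703/13 = 131: (m₀, n₀) = (3144, -1441).
General solution: m = 3144 + 61t, n = -1441 - 28t for integer t.
m ≥ 0: smallest is 3144 mod 61 = 33 (at t = -51), with n = -13.

33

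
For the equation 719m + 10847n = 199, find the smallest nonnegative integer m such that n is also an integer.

10274

gcd(10847, 719) = 1  (10847 = 15*719 + 62, 719 = 11*62 + 37, 62 = 1*37 + 25, 37 = 1*25 + 12, 25 = 2*12 + 1, 12 = 12*1).
1 divides 199, so solutions exist.
Back-substituting, 719*(-875) + 10847*(58) = 1.
Scale by 199/1 = 199: (m₀, n₀) = (-174125, 11542).
General solution: m = -174125 + 10847t, n = 11542 - 719t for integer t.
m ≥ 0: smallest is -174125 mod 10847 = 10274 (at t = 17), with n = -681.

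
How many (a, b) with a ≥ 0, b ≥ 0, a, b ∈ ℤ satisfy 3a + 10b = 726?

25

gcd(10, 3):
  10 = 3*3 + 1
  3 = 3*1
so gcd(10, 3) = 1.
Back-substitute for Bézout coefficients:
  1 = 10 - 3*3
  ... = 3*(-3) + 10*(1)
Scale by 726: one solution is (-2178, 726). Reduce a mod 10: (2, 72).
General: a = 2 + 10t, b = 72 - 3t.
a ≥ 0 ⇒ t ≥ 0; b ≥ 0 ⇒ t ≤ 24. So t ∈ [0, 24]: 25 solutions.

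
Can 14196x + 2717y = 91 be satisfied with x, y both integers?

yes

gcd(14196, 2717):
  14196 = 5*2717 + 611
  2717 = 4*611 + 273
  611 = 2*273 + 65
  273 = 4*65 + 13
  65 = 5*13
so gcd(14196, 2717) = 13.
13 divides 91, so integer solutions exist.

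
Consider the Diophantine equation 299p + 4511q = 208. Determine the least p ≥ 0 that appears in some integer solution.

227

gcd(4511, 299) = 13.
13 divides 208, so solutions exist.
By Bézout, 299·(166) + 4511·(-11) = 13.
Scale by 208/13 = 16: (p₀, q₀) = (2656, -176).
General solution: p = 2656 + 347t, q = -176 - 23t for integer t.
p ≥ 0: smallest is 2656 mod 347 = 227 (at t = -7), with q = -15.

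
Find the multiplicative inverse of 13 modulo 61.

gcd(61, 13) = 1  (61 = 4*13 + 9, 13 = 1*9 + 4, 9 = 2*4 + 1, 4 = 4*1).
Back-substituting, 13*(-14) + 61*(3) = 1.
So 13*-14 ≡ 1 (mod 61), and -14 mod 61 = 47.

47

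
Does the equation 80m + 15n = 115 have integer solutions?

gcd(80, 15) = 5  (80 = 5×15 + 5, 15 = 3×5).
5 divides 115, so integer solutions exist.

yes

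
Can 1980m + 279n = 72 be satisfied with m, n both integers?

gcd(1980, 279) = 9  (1980 = 7×279 + 27, 279 = 10×27 + 9, 27 = 3×9).
9 divides 72, so integer solutions exist.

yes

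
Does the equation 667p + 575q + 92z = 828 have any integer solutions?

gcd(667, 575) = 23  (667 = 1·575 + 92, 575 = 6·92 + 23, 92 = 4·23).
gcd(23, 92) = 23.
23 divides 828, so integer solutions exist.

yes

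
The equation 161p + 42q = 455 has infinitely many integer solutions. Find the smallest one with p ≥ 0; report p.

1

gcd(161, 42):
  161 = 3·42 + 35
  42 = 1·35 + 7
  35 = 5·7
so gcd(161, 42) = 7.
7 divides 455, so solutions exist.
Back-substitute for Bézout coefficients:
  7 = 42 - 1·35
  ... = 161·(-1) + 42·(4)
Scale by 455/7 = 65: (p₀, q₀) = (-65, 260).
General solution: p = -65 + 6t, q = 260 - 23t for integer t.
p ≥ 0: smallest is -65 mod 6 = 1 (at t = 11), with q = 7.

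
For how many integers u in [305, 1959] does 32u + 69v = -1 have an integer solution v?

gcd(69, 32) = 1.
By Bézout, 32×(-28) + 69×(13) = 1.
Particular solution: (28, -13).
General solution: u = 28 + 69t, v = -13 - 32t for integer t.
305 ≤ 28 + 69t ≤ 1959 gives t ∈ [5, 27], which is 23 values.

23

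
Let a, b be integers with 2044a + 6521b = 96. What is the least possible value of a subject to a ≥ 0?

gcd(6521, 2044):
  6521 = 3*2044 + 389
  2044 = 5*389 + 99
  389 = 3*99 + 92
  99 = 1*92 + 7
  92 = 13*7 + 1
  7 = 7*1
so gcd(6521, 2044) = 1.
1 divides 96, so solutions exist.
Back-substitute for Bézout coefficients:
  1 = 92 - 13*7
  ... = 2044*(-922) + 6521*(289)
Scale by 96/1 = 96: (a₀, b₀) = (-88512, 27744).
General solution: a = -88512 + 6521t, b = 27744 - 2044t for integer t.
a ≥ 0: smallest is -88512 mod 6521 = 2782 (at t = 14), with b = -872.

2782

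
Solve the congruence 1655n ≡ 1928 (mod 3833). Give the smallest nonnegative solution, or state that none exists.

gcd(3833, 1655) = 1.
1 divides 1928, so solutions exist.
By Bézout, 1655·(-1649) + 3833·(712) = 1.
So 1655·(-1649) ≡ 1 (mod 3833); multiply by 1928: n ≡ -3179272 (mod 3833).
Smallest nonnegative: n = -3179272 mod 3833 = 2118.

2118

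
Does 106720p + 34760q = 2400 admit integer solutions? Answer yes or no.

gcd(106720, 34760) = 40  (106720 = 3*34760 + 2440, 34760 = 14*2440 + 600, 2440 = 4*600 + 40, 600 = 15*40).
40 divides 2400, so integer solutions exist.

yes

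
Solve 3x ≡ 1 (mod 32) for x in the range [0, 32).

gcd(32, 3) = 1.
By Bézout, 3×(11) + 32×(-1) = 1.
So 3×11 ≡ 1 (mod 32), and 11 mod 32 = 11.

11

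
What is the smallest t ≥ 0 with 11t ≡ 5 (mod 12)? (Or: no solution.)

7

gcd(12, 11) = 1  (12 = 1·11 + 1, 11 = 11·1).
1 divides 5, so solutions exist.
Back-substituting, 11·(-1) + 12·(1) = 1.
So 11·(-1) ≡ 1 (mod 12); multiply by 5: t ≡ -5 (mod 12).
Smallest nonnegative: t = -5 mod 12 = 7.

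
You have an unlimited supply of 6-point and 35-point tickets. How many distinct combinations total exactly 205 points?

1

Need nonnegative integers with 6j + 35k = 205.
gcd(6, 35) = 1, and 6·(6) + 35·(-1) = 1.
So (j₀, k₀) = (1230, -205); general j = 1230 + 35t, k = -205 - 6t.
j ≥ 0 ⇒ t ≥ -35; k ≥ 0 ⇒ t ≤ -35. That's 1 value of t.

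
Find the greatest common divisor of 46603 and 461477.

29

gcd(461477, 46603):
  461477 = 9×46603 + 42050
  46603 = 1×42050 + 4553
  42050 = 9×4553 + 1073
  4553 = 4×1073 + 261
  1073 = 4×261 + 29
  261 = 9×29
so gcd(461477, 46603) = 29.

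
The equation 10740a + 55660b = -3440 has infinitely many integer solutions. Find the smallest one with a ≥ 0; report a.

gcd(55660, 10740) = 20.
20 divides -3440, so solutions exist.
By Bézout, 10740×(-710) + 55660×(137) = 20.
Scale by -3440/20 = -172: (a₀, b₀) = (122120, -23564).
General solution: a = 122120 + 2783t, b = -23564 - 537t for integer t.
a ≥ 0: smallest is 122120 mod 2783 = 2451 (at t = -43), with b = -473.

2451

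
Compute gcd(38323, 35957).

1

gcd(38323, 35957):
  38323 = 1·35957 + 2366
  35957 = 15·2366 + 467
  2366 = 5·467 + 31
  467 = 15·31 + 2
  31 = 15·2 + 1
  2 = 2·1
so gcd(38323, 35957) = 1.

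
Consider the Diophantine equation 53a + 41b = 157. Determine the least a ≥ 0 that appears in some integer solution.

gcd(53, 41) = 1.
1 divides 157, so solutions exist.
By Bézout, 53*(-17) + 41*(22) = 1.
Scale by 157/1 = 157: (a₀, b₀) = (-2669, 3454).
General solution: a = -2669 + 41t, b = 3454 - 53t for integer t.
a ≥ 0: smallest is -2669 mod 41 = 37 (at t = 66), with b = -44.

37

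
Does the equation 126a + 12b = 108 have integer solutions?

gcd(126, 12) = 6  (126 = 10×12 + 6, 12 = 2×6).
6 divides 108, so integer solutions exist.

yes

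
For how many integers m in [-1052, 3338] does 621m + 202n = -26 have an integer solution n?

22

gcd(621, 202):
  621 = 3*202 + 15
  202 = 13*15 + 7
  15 = 2*7 + 1
  7 = 7*1
so gcd(621, 202) = 1.
Back-substitute for Bézout coefficients:
  1 = 15 - 2*7
  ... = 621*(27) + 202*(-83)
Scale by -26: particular solution (-702, 2158); reduce m mod 202: (106, -326).
General solution: m = 106 + 202t, n = -326 - 621t for integer t.
-1052 ≤ 106 + 202t ≤ 3338 gives t ∈ [-5, 16], which is 22 values.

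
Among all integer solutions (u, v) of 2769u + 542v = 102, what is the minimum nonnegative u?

gcd(2769, 542):
  2769 = 5×542 + 59
  542 = 9×59 + 11
  59 = 5×11 + 4
  11 = 2×4 + 3
  4 = 1×3 + 1
  3 = 3×1
so gcd(2769, 542) = 1.
1 divides 102, so solutions exist.
Back-substitute for Bézout coefficients:
  1 = 4 - 1×3
  ... = 2769×(147) + 542×(-751)
Scale by 102/1 = 102: (u₀, v₀) = (14994, -76602).
General solution: u = 14994 + 542t, v = -76602 - 2769t for integer t.
u ≥ 0: smallest is 14994 mod 542 = 360 (at t = -27), with v = -1839.

360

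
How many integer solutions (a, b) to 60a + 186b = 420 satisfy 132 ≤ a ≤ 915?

25

gcd(186, 60):
  186 = 3*60 + 6
  60 = 10*6
so gcd(186, 60) = 6.
Back-substitute for Bézout coefficients:
  6 = 186 - 3*60
  ... = 60*(-3) + 186*(1)
Scale by 70: particular solution (-210, 70); reduce a mod 31: (7, 0).
General solution: a = 7 + 31t, b = 0 - 10t for integer t.
132 ≤ 7 + 31t ≤ 915 gives t ∈ [5, 29], which is 25 values.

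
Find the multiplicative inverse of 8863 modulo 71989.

gcd(71989, 8863) = 1.
By Bézout, 8863*(-5507) + 71989*(678) = 1.
So 8863*-5507 ≡ 1 (mod 71989), and -5507 mod 71989 = 66482.

66482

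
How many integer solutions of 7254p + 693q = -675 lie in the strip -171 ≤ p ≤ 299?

gcd(7254, 693):
  7254 = 10*693 + 324
  693 = 2*324 + 45
  324 = 7*45 + 9
  45 = 5*9
so gcd(7254, 693) = 9.
Back-substitute for Bézout coefficients:
  9 = 324 - 7*45
  ... = 7254*(15) + 693*(-157)
Scale by -75: particular solution (-1125, 11775); reduce p mod 77: (30, -315).
General solution: p = 30 + 77t, q = -315 - 806t for integer t.
-171 ≤ 30 + 77t ≤ 299 gives t ∈ [-2, 3], which is 6 values.

6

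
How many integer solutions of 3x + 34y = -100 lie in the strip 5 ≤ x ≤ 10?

0

gcd(34, 3) = 1.
By Bézout, 3*(-11) + 34*(1) = 1.
Particular solution: (12, -4).
General solution: x = 12 + 34t, y = -4 - 3t for integer t.
5 ≤ 12 + 34t ≤ 10 gives t ∈ [0, -1], which is 0 values.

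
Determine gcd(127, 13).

1

gcd(127, 13):
  127 = 9*13 + 10
  13 = 1*10 + 3
  10 = 3*3 + 1
  3 = 3*1
so gcd(127, 13) = 1.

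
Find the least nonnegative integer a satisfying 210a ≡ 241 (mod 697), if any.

gcd(697, 210) = 1.
1 divides 241, so solutions exist.
By Bézout, 210×(156) + 697×(-47) = 1.
So 210×(156) ≡ 1 (mod 697); multiply by 241: a ≡ 37596 (mod 697).
Smallest nonnegative: a = 37596 mod 697 = 655.

655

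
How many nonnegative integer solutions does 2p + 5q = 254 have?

gcd(5, 2):
  5 = 2·2 + 1
  2 = 2·1
so gcd(5, 2) = 1.
Back-substitute for Bézout coefficients:
  1 = 5 - 2·2
  ... = 2·(-2) + 5·(1)
Scale by 254: one solution is (-508, 254). Reduce p mod 5: (2, 50).
General: p = 2 + 5t, q = 50 - 2t.
p ≥ 0 ⇒ t ≥ 0; q ≥ 0 ⇒ t ≤ 25. So t ∈ [0, 25]: 26 solutions.

26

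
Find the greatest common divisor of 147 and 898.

gcd(898, 147):
  898 = 6×147 + 16
  147 = 9×16 + 3
  16 = 5×3 + 1
  3 = 3×1
so gcd(898, 147) = 1.

1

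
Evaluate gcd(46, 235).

gcd(235, 46):
  235 = 5*46 + 5
  46 = 9*5 + 1
  5 = 5*1
so gcd(235, 46) = 1.

1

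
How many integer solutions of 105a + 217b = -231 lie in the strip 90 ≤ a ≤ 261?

6

gcd(217, 105):
  217 = 2×105 + 7
  105 = 15×7
so gcd(217, 105) = 7.
Back-substitute for Bézout coefficients:
  7 = 217 - 2×105
  ... = 105×(-2) + 217×(1)
Scale by -33: particular solution (66, -33); reduce a mod 31: (4, -3).
General solution: a = 4 + 31t, b = -3 - 15t for integer t.
90 ≤ 4 + 31t ≤ 261 gives t ∈ [3, 8], which is 6 values.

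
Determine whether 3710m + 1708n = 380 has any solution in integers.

no

gcd(3710, 1708) = 14  (3710 = 2×1708 + 294, 1708 = 5×294 + 238, 294 = 1×238 + 56, 238 = 4×56 + 14, 56 = 4×14).
14 does not divide 380 (remainder 2), so no integer solutions.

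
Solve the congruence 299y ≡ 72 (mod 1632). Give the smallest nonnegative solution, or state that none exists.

1272

gcd(1632, 299):
  1632 = 5*299 + 137
  299 = 2*137 + 25
  137 = 5*25 + 12
  25 = 2*12 + 1
  12 = 12*1
so gcd(1632, 299) = 1.
1 divides 72, so solutions exist.
Back-substitute for Bézout coefficients:
  1 = 25 - 2*12
  ... = 299*(131) + 1632*(-24)
So 299*(131) ≡ 1 (mod 1632); multiply by 72: y ≡ 9432 (mod 1632).
Smallest nonnegative: y = 9432 mod 1632 = 1272.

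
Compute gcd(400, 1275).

gcd(1275, 400):
  1275 = 3·400 + 75
  400 = 5·75 + 25
  75 = 3·25
so gcd(1275, 400) = 25.

25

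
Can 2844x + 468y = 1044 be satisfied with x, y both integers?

gcd(2844, 468):
  2844 = 6×468 + 36
  468 = 13×36
so gcd(2844, 468) = 36.
36 divides 1044, so integer solutions exist.

yes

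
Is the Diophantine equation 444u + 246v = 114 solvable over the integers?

yes

gcd(444, 246) = 6  (444 = 1·246 + 198, 246 = 1·198 + 48, 198 = 4·48 + 6, 48 = 8·6).
6 divides 114, so integer solutions exist.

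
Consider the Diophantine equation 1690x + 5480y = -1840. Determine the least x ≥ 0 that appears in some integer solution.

gcd(5480, 1690) = 10  (5480 = 3×1690 + 410, 1690 = 4×410 + 50, 410 = 8×50 + 10, 50 = 5×10).
10 divides -1840, so solutions exist.
Back-substituting, 1690×(-107) + 5480×(33) = 10.
Scale by -1840/10 = -184: (x₀, y₀) = (19688, -6072).
General solution: x = 19688 + 548t, y = -6072 - 169t for integer t.
x ≥ 0: smallest is 19688 mod 548 = 508 (at t = -35), with y = -157.

508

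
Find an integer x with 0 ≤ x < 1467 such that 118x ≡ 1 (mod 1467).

460

gcd(1467, 118):
  1467 = 12*118 + 51
  118 = 2*51 + 16
  51 = 3*16 + 3
  16 = 5*3 + 1
  3 = 3*1
so gcd(1467, 118) = 1.
Back-substitute for Bézout coefficients:
  1 = 16 - 5*3
  ... = 118*(460) + 1467*(-37)
So 118*460 ≡ 1 (mod 1467), and 460 mod 1467 = 460.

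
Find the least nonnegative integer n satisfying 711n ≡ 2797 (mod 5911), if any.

3213

gcd(5911, 711) = 1.
1 divides 2797, so solutions exist.
By Bézout, 711*(-1829) + 5911*(220) = 1.
So 711*(-1829) ≡ 1 (mod 5911); multiply by 2797: n ≡ -5115713 (mod 5911).
Smallest nonnegative: n = -5115713 mod 5911 = 3213.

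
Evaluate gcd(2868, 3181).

gcd(3181, 2868):
  3181 = 1*2868 + 313
  2868 = 9*313 + 51
  313 = 6*51 + 7
  51 = 7*7 + 2
  7 = 3*2 + 1
  2 = 2*1
so gcd(3181, 2868) = 1.

1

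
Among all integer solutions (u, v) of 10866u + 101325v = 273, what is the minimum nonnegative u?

gcd(101325, 10866) = 3  (101325 = 9·10866 + 3531, 10866 = 3·3531 + 273, 3531 = 12·273 + 255, 273 = 1·255 + 18, 255 = 14·18 + 3, 18 = 6·3).
3 divides 273, so solutions exist.
Back-substituting, 10866·(-5567) + 101325·(597) = 3.
Scale by 273/3 = 91: (u₀, v₀) = (-506597, 54327).
General solution: u = -506597 + 33775t, v = 54327 - 3622t for integer t.
u ≥ 0: smallest is -506597 mod 33775 = 28 (at t = 15), with v = -3.

28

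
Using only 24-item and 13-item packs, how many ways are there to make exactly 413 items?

1

Need nonnegative integers with 24j + 13k = 413.
gcd(24, 13) = 1, and 24·(6) + 13·(-11) = 1.
So (j₀, k₀) = (2478, -4543); general j = 2478 + 13t, k = -4543 - 24t.
j ≥ 0 ⇒ t ≥ -190; k ≥ 0 ⇒ t ≤ -190. That's 1 value of t.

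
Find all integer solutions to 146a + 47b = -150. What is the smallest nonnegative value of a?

gcd(146, 47):
  146 = 3×47 + 5
  47 = 9×5 + 2
  5 = 2×2 + 1
  2 = 2×1
so gcd(146, 47) = 1.
1 divides -150, so solutions exist.
Back-substitute for Bézout coefficients:
  1 = 5 - 2×2
  ... = 146×(19) + 47×(-59)
Scale by -150/1 = -150: (a₀, b₀) = (-2850, 8850).
General solution: a = -2850 + 47t, b = 8850 - 146t for integer t.
a ≥ 0: smallest is -2850 mod 47 = 17 (at t = 61), with b = -56.

17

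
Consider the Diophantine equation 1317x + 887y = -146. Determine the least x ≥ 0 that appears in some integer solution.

gcd(1317, 887) = 1.
1 divides -146, so solutions exist.
By Bézout, 1317×(427) + 887×(-634) = 1.
Scale by -146/1 = -146: (x₀, y₀) = (-62342, 92564).
General solution: x = -62342 + 887t, y = 92564 - 1317t for integer t.
x ≥ 0: smallest is -62342 mod 887 = 635 (at t = 71), with y = -943.

635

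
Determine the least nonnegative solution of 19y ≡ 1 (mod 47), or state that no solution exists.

gcd(47, 19):
  47 = 2*19 + 9
  19 = 2*9 + 1
  9 = 9*1
so gcd(47, 19) = 1.
1 divides 1, so solutions exist.
Back-substitute for Bézout coefficients:
  1 = 19 - 2*9
  ... = 19*(5) + 47*(-2)
So 19*(5) ≡ 1 (mod 47); multiply by 1: y ≡ 5 (mod 47).
Smallest nonnegative: y = 5 mod 47 = 5.

5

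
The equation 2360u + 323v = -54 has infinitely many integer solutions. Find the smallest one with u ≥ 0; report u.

gcd(2360, 323):
  2360 = 7*323 + 99
  323 = 3*99 + 26
  99 = 3*26 + 21
  26 = 1*21 + 5
  21 = 4*5 + 1
  5 = 5*1
so gcd(2360, 323) = 1.
1 divides -54, so solutions exist.
Back-substitute for Bézout coefficients:
  1 = 21 - 4*5
  ... = 2360*(62) + 323*(-453)
Scale by -54/1 = -54: (u₀, v₀) = (-3348, 24462).
General solution: u = -3348 + 323t, v = 24462 - 2360t for integer t.
u ≥ 0: smallest is -3348 mod 323 = 205 (at t = 11), with v = -1498.

205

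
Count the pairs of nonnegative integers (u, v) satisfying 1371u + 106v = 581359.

4

gcd(1371, 106):
  1371 = 12×106 + 99
  106 = 1×99 + 7
  99 = 14×7 + 1
  7 = 7×1
so gcd(1371, 106) = 1.
Back-substitute for Bézout coefficients:
  1 = 99 - 14×7
  ... = 1371×(15) + 106×(-194)
Scale by 581359: one solution is (8720385, -112783646). Reduce u mod 106: (83, 4411).
General: u = 83 + 106t, v = 4411 - 1371t.
u ≥ 0 ⇒ t ≥ 0; v ≥ 0 ⇒ t ≤ 3. So t ∈ [0, 3]: 4 solutions.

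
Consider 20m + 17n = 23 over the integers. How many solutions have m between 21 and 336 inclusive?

gcd(20, 17) = 1  (20 = 1*17 + 3, 17 = 5*3 + 2, 3 = 1*2 + 1, 2 = 2*1).
Back-substituting, 20*(6) + 17*(-7) = 1.
Scale by 23: particular solution (138, -161); reduce m mod 17: (2, -1).
General solution: m = 2 + 17t, n = -1 - 20t for integer t.
21 ≤ 2 + 17t ≤ 336 gives t ∈ [2, 19], which is 18 values.

18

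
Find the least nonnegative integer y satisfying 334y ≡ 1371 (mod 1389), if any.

gcd(1389, 334):
  1389 = 4×334 + 53
  334 = 6×53 + 16
  53 = 3×16 + 5
  16 = 3×5 + 1
  5 = 5×1
so gcd(1389, 334) = 1.
1 divides 1371, so solutions exist.
Back-substitute for Bézout coefficients:
  1 = 16 - 3×5
  ... = 334×(262) + 1389×(-63)
So 334×(262) ≡ 1 (mod 1389); multiply by 1371: y ≡ 359202 (mod 1389).
Smallest nonnegative: y = 359202 mod 1389 = 840.

840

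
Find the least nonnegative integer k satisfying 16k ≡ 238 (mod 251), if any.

gcd(251, 16) = 1.
1 divides 238, so solutions exist.
By Bézout, 16·(-47) + 251·(3) = 1.
So 16·(-47) ≡ 1 (mod 251); multiply by 238: k ≡ -11186 (mod 251).
Smallest nonnegative: k = -11186 mod 251 = 109.

109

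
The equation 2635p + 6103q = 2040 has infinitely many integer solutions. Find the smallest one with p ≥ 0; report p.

gcd(6103, 2635) = 17  (6103 = 2·2635 + 833, 2635 = 3·833 + 136, 833 = 6·136 + 17, 136 = 8·17).
17 divides 2040, so solutions exist.
Back-substituting, 2635·(-44) + 6103·(19) = 17.
Scale by 2040/17 = 120: (p₀, q₀) = (-5280, 2280).
General solution: p = -5280 + 359t, q = 2280 - 155t for integer t.
p ≥ 0: smallest is -5280 mod 359 = 105 (at t = 15), with q = -45.

105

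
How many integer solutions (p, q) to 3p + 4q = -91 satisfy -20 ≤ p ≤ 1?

5

gcd(4, 3) = 1  (4 = 1*3 + 1, 3 = 3*1).
Back-substituting, 3*(-1) + 4*(1) = 1.
Scale by -91: particular solution (91, -91); reduce p mod 4: (3, -25).
General solution: p = 3 + 4t, q = -25 - 3t for integer t.
-20 ≤ 3 + 4t ≤ 1 gives t ∈ [-5, -1], which is 5 values.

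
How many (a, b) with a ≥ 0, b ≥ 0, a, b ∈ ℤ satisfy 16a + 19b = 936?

3

gcd(19, 16):
  19 = 1×16 + 3
  16 = 5×3 + 1
  3 = 3×1
so gcd(19, 16) = 1.
Back-substitute for Bézout coefficients:
  1 = 16 - 5×3
  ... = 16×(6) + 19×(-5)
Scale by 936: one solution is (5616, -4680). Reduce a mod 19: (11, 40).
General: a = 11 + 19t, b = 40 - 16t.
a ≥ 0 ⇒ t ≥ 0; b ≥ 0 ⇒ t ≤ 2. So t ∈ [0, 2]: 3 solutions.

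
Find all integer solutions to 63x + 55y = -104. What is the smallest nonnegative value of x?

42

gcd(63, 55):
  63 = 1×55 + 8
  55 = 6×8 + 7
  8 = 1×7 + 1
  7 = 7×1
so gcd(63, 55) = 1.
1 divides -104, so solutions exist.
Back-substitute for Bézout coefficients:
  1 = 8 - 1×7
  ... = 63×(7) + 55×(-8)
Scale by -104/1 = -104: (x₀, y₀) = (-728, 832).
General solution: x = -728 + 55t, y = 832 - 63t for integer t.
x ≥ 0: smallest is -728 mod 55 = 42 (at t = 14), with y = -50.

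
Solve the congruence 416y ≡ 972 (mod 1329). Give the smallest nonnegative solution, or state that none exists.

1293

gcd(1329, 416) = 1  (1329 = 3·416 + 81, 416 = 5·81 + 11, 81 = 7·11 + 4, 11 = 2·4 + 3, 4 = 1·3 + 1, 3 = 3·1).
1 divides 972, so solutions exist.
Back-substituting, 416·(-361) + 1329·(113) = 1.
So 416·(-361) ≡ 1 (mod 1329); multiply by 972: y ≡ -350892 (mod 1329).
Smallest nonnegative: y = -350892 mod 1329 = 1293.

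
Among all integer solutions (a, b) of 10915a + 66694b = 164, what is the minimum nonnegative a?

6868

gcd(66694, 10915):
  66694 = 6×10915 + 1204
  10915 = 9×1204 + 79
  1204 = 15×79 + 19
  79 = 4×19 + 3
  19 = 6×3 + 1
  3 = 3×1
so gcd(66694, 10915) = 1.
1 divides 164, so solutions exist.
Back-substitute for Bézout coefficients:
  1 = 19 - 6×3
  ... = 10915×(-21105) + 66694×(3454)
Scale by 164/1 = 164: (a₀, b₀) = (-3461220, 566456).
General solution: a = -3461220 + 66694t, b = 566456 - 10915t for integer t.
a ≥ 0: smallest is -3461220 mod 66694 = 6868 (at t = 52), with b = -1124.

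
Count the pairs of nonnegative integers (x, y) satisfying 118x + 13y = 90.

0

gcd(118, 13) = 1  (118 = 9·13 + 1, 13 = 13·1).
Back-substituting, 118·(1) + 13·(-9) = 1.
Scale by 90: one solution is (90, -810). Reduce x mod 13: (12, -102).
General: x = 12 + 13t, y = -102 - 118t.
x ≥ 0 ⇒ t ≥ 0; y ≥ 0 ⇒ t ≤ -1. So t ∈ [0, -1]: 0 solutions.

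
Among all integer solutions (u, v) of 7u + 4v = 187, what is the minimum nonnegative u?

gcd(7, 4):
  7 = 1×4 + 3
  4 = 1×3 + 1
  3 = 3×1
so gcd(7, 4) = 1.
1 divides 187, so solutions exist.
Back-substitute for Bézout coefficients:
  1 = 4 - 1×3
  ... = 7×(-1) + 4×(2)
Scale by 187/1 = 187: (u₀, v₀) = (-187, 374).
General solution: u = -187 + 4t, v = 374 - 7t for integer t.
u ≥ 0: smallest is -187 mod 4 = 1 (at t = 47), with v = 45.

1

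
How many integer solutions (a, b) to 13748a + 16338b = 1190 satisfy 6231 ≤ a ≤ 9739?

3

gcd(16338, 13748) = 14  (16338 = 1·13748 + 2590, 13748 = 5·2590 + 798, 2590 = 3·798 + 196, 798 = 4·196 + 14, 196 = 14·14).
Back-substituting, 13748·(82) + 16338·(-69) = 14.
Scale by 85: particular solution (6970, -5865); reduce a mod 1167: (1135, -955).
General solution: a = 1135 + 1167t, b = -955 - 982t for integer t.
6231 ≤ 1135 + 1167t ≤ 9739 gives t ∈ [5, 7], which is 3 values.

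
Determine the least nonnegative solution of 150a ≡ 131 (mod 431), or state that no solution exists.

429

gcd(431, 150) = 1  (431 = 2*150 + 131, 150 = 1*131 + 19, 131 = 6*19 + 17, 19 = 1*17 + 2, 17 = 8*2 + 1, 2 = 2*1).
1 divides 131, so solutions exist.
Back-substituting, 150*(-204) + 431*(71) = 1.
So 150*(-204) ≡ 1 (mod 431); multiply by 131: a ≡ -26724 (mod 431).
Smallest nonnegative: a = -26724 mod 431 = 429.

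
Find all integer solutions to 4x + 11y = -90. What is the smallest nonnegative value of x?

gcd(11, 4) = 1.
1 divides -90, so solutions exist.
By Bézout, 4*(3) + 11*(-1) = 1.
Scale by -90/1 = -90: (x₀, y₀) = (-270, 90).
General solution: x = -270 + 11t, y = 90 - 4t for integer t.
x ≥ 0: smallest is -270 mod 11 = 5 (at t = 25), with y = -10.

5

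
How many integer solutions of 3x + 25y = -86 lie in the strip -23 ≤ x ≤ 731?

gcd(25, 3) = 1.
By Bézout, 3·(-8) + 25·(1) = 1.
Particular solution: (13, -5).
General solution: x = 13 + 25t, y = -5 - 3t for integer t.
-23 ≤ 13 + 25t ≤ 731 gives t ∈ [-1, 28], which is 30 values.

30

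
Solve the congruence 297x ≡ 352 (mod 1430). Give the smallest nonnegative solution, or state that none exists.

6

gcd(1430, 297) = 11.
11 divides 352, so solutions exist.
By Bézout, 297*(53) + 1430*(-11) = 11.
So 297*(53) ≡ 11 (mod 1430); multiply by 32: x ≡ 1696 (mod 130).
Smallest nonnegative: x = 1696 mod 130 = 6.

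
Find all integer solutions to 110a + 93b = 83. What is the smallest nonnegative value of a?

gcd(110, 93) = 1.
1 divides 83, so solutions exist.
By Bézout, 110*(11) + 93*(-13) = 1.
Scale by 83/1 = 83: (a₀, b₀) = (913, -1079).
General solution: a = 913 + 93t, b = -1079 - 110t for integer t.
a ≥ 0: smallest is 913 mod 93 = 76 (at t = -9), with b = -89.

76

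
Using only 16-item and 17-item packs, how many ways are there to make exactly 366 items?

Need nonnegative integers with 16j + 17k = 366.
gcd(16, 17) = 1, and 16·(-1) + 17·(1) = 1.
So (j₀, k₀) = (-366, 366); general j = -366 + 17t, k = 366 - 16t.
j ≥ 0 ⇒ t ≥ 22; k ≥ 0 ⇒ t ≤ 22. That's 1 value of t.

1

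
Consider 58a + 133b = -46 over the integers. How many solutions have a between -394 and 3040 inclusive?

26

gcd(133, 58) = 1  (133 = 2·58 + 17, 58 = 3·17 + 7, 17 = 2·7 + 3, 7 = 2·3 + 1, 3 = 3·1).
Back-substituting, 58·(39) + 133·(-17) = 1.
Scale by -46: particular solution (-1794, 782); reduce a mod 133: (68, -30).
General solution: a = 68 + 133t, b = -30 - 58t for integer t.
-394 ≤ 68 + 133t ≤ 3040 gives t ∈ [-3, 22], which is 26 values.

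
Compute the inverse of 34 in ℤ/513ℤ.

gcd(513, 34) = 1  (513 = 15*34 + 3, 34 = 11*3 + 1, 3 = 3*1).
Back-substituting, 34*(166) + 513*(-11) = 1.
So 34*166 ≡ 1 (mod 513), and 166 mod 513 = 166.

166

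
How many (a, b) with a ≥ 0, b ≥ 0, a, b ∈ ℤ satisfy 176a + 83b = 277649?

gcd(176, 83) = 1  (176 = 2×83 + 10, 83 = 8×10 + 3, 10 = 3×3 + 1, 3 = 3×1).
Back-substituting, 176×(25) + 83×(-53) = 1.
Scale by 277649: one solution is (6941225, -14715397). Reduce a mod 83: (18, 3307).
General: a = 18 + 83t, b = 3307 - 176t.
a ≥ 0 ⇒ t ≥ 0; b ≥ 0 ⇒ t ≤ 18. So t ∈ [0, 18]: 19 solutions.

19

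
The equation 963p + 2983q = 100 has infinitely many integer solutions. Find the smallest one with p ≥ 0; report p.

gcd(2983, 963) = 1.
1 divides 100, so solutions exist.
By Bézout, 963·(1428) + 2983·(-461) = 1.
Scale by 100/1 = 100: (p₀, q₀) = (142800, -46100).
General solution: p = 142800 + 2983t, q = -46100 - 963t for integer t.
p ≥ 0: smallest is 142800 mod 2983 = 2599 (at t = -47), with q = -839.

2599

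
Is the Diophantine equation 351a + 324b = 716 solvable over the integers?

no

gcd(351, 324) = 27.
27 does not divide 716 (remainder 14), so no integer solutions.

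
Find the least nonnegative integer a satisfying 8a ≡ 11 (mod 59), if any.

gcd(59, 8) = 1.
1 divides 11, so solutions exist.
By Bézout, 8·(-22) + 59·(3) = 1.
So 8·(-22) ≡ 1 (mod 59); multiply by 11: a ≡ -242 (mod 59).
Smallest nonnegative: a = -242 mod 59 = 53.

53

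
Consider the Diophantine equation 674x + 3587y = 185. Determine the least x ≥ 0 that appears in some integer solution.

gcd(3587, 674):
  3587 = 5×674 + 217
  674 = 3×217 + 23
  217 = 9×23 + 10
  23 = 2×10 + 3
  10 = 3×3 + 1
  3 = 3×1
so gcd(3587, 674) = 1.
1 divides 185, so solutions exist.
Back-substitute for Bézout coefficients:
  1 = 10 - 3×3
  ... = 674×(-1091) + 3587×(205)
Scale by 185/1 = 185: (x₀, y₀) = (-201835, 37925).
General solution: x = -201835 + 3587t, y = 37925 - 674t for integer t.
x ≥ 0: smallest is -201835 mod 3587 = 2624 (at t = 57), with y = -493.

2624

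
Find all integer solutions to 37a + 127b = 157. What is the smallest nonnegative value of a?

42

gcd(127, 37) = 1  (127 = 3*37 + 16, 37 = 2*16 + 5, 16 = 3*5 + 1, 5 = 5*1).
1 divides 157, so solutions exist.
Back-substituting, 37*(-24) + 127*(7) = 1.
Scale by 157/1 = 157: (a₀, b₀) = (-3768, 1099).
General solution: a = -3768 + 127t, b = 1099 - 37t for integer t.
a ≥ 0: smallest is -3768 mod 127 = 42 (at t = 30), with b = -11.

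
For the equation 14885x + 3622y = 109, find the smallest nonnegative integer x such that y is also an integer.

gcd(14885, 3622):
  14885 = 4×3622 + 397
  3622 = 9×397 + 49
  397 = 8×49 + 5
  49 = 9×5 + 4
  5 = 1×4 + 1
  4 = 4×1
so gcd(14885, 3622) = 1.
1 divides 109, so solutions exist.
Back-substitute for Bézout coefficients:
  1 = 5 - 1×4
  ... = 14885×(739) + 3622×(-3037)
Scale by 109/1 = 109: (x₀, y₀) = (80551, -331033).
General solution: x = 80551 + 3622t, y = -331033 - 14885t for integer t.
x ≥ 0: smallest is 80551 mod 3622 = 867 (at t = -22), with y = -3563.

867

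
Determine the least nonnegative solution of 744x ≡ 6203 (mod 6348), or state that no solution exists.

gcd(6348, 744) = 12  (6348 = 8×744 + 396, 744 = 1×396 + 348, 396 = 1×348 + 48, 348 = 7×48 + 12, 48 = 4×12).
12 does not divide 6203, so the congruence has no solution.

no solution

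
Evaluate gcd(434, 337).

gcd(434, 337):
  434 = 1·337 + 97
  337 = 3·97 + 46
  97 = 2·46 + 5
  46 = 9·5 + 1
  5 = 5·1
so gcd(434, 337) = 1.

1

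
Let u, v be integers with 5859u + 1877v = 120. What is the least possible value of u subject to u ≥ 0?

gcd(5859, 1877):
  5859 = 3×1877 + 228
  1877 = 8×228 + 53
  228 = 4×53 + 16
  53 = 3×16 + 5
  16 = 3×5 + 1
  5 = 5×1
so gcd(5859, 1877) = 1.
1 divides 120, so solutions exist.
Back-substitute for Bézout coefficients:
  1 = 16 - 3×5
  ... = 5859×(354) + 1877×(-1105)
Scale by 120/1 = 120: (u₀, v₀) = (42480, -132600).
General solution: u = 42480 + 1877t, v = -132600 - 5859t for integer t.
u ≥ 0: smallest is 42480 mod 1877 = 1186 (at t = -22), with v = -3702.

1186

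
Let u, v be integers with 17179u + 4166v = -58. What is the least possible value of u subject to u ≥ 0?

1278

gcd(17179, 4166) = 1  (17179 = 4×4166 + 515, 4166 = 8×515 + 46, 515 = 11×46 + 9, 46 = 5×9 + 1, 9 = 9×1).
1 divides -58, so solutions exist.
Back-substituting, 17179×(-453) + 4166×(1868) = 1.
Scale by -58/1 = -58: (u₀, v₀) = (26274, -108344).
General solution: u = 26274 + 4166t, v = -108344 - 17179t for integer t.
u ≥ 0: smallest is 26274 mod 4166 = 1278 (at t = -6), with v = -5270.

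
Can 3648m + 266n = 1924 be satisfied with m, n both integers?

no

gcd(3648, 266) = 38.
38 does not divide 1924 (remainder 24), so no integer solutions.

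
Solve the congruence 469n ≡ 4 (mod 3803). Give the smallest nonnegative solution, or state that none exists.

gcd(3803, 469):
  3803 = 8×469 + 51
  469 = 9×51 + 10
  51 = 5×10 + 1
  10 = 10×1
so gcd(3803, 469) = 1.
1 divides 4, so solutions exist.
Back-substitute for Bézout coefficients:
  1 = 51 - 5×10
  ... = 469×(-373) + 3803×(46)
So 469×(-373) ≡ 1 (mod 3803); multiply by 4: n ≡ -1492 (mod 3803).
Smallest nonnegative: n = -1492 mod 3803 = 2311.

2311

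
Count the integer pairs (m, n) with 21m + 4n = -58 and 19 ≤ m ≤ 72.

gcd(21, 4) = 1.
By Bézout, 21*(1) + 4*(-5) = 1.
Particular solution: (2, -25).
General solution: m = 2 + 4t, n = -25 - 21t for integer t.
19 ≤ 2 + 4t ≤ 72 gives t ∈ [5, 17], which is 13 values.

13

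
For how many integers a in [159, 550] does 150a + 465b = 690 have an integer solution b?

gcd(465, 150) = 15.
By Bézout, 150×(-3) + 465×(1) = 15.
Particular solution: (17, -4).
General solution: a = 17 + 31t, b = -4 - 10t for integer t.
159 ≤ 17 + 31t ≤ 550 gives t ∈ [5, 17], which is 13 values.

13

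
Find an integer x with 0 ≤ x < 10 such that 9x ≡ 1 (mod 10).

9

gcd(10, 9) = 1  (10 = 1·9 + 1, 9 = 9·1).
Back-substituting, 9·(-1) + 10·(1) = 1.
So 9·-1 ≡ 1 (mod 10), and -1 mod 10 = 9.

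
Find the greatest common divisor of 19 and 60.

gcd(60, 19):
  60 = 3×19 + 3
  19 = 6×3 + 1
  3 = 3×1
so gcd(60, 19) = 1.

1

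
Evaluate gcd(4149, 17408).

gcd(17408, 4149):
  17408 = 4·4149 + 812
  4149 = 5·812 + 89
  812 = 9·89 + 11
  89 = 8·11 + 1
  11 = 11·1
so gcd(17408, 4149) = 1.

1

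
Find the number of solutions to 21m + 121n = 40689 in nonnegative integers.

16

gcd(121, 21):
  121 = 5*21 + 16
  21 = 1*16 + 5
  16 = 3*5 + 1
  5 = 5*1
so gcd(121, 21) = 1.
Back-substitute for Bézout coefficients:
  1 = 16 - 3*5
  ... = 21*(-23) + 121*(4)
Scale by 40689: one solution is (-935847, 162756). Reduce m mod 121: (88, 321).
General: m = 88 + 121t, n = 321 - 21t.
m ≥ 0 ⇒ t ≥ 0; n ≥ 0 ⇒ t ≤ 15. So t ∈ [0, 15]: 16 solutions.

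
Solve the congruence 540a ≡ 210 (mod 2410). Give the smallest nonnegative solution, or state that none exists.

228

gcd(2410, 540) = 10.
10 divides 210, so solutions exist.
By Bézout, 540·(-58) + 2410·(13) = 10.
So 540·(-58) ≡ 10 (mod 2410); multiply by 21: a ≡ -1218 (mod 241).
Smallest nonnegative: a = -1218 mod 241 = 228.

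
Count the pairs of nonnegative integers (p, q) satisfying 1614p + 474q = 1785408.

gcd(1614, 474) = 6.
By Bézout, 1614×(-37) + 474×(126) = 6.
One solution: (56, 3576).
General: p = 56 + 79t, q = 3576 - 269t.
p ≥ 0 ⇒ t ≥ 0; q ≥ 0 ⇒ t ≤ 13. So t ∈ [0, 13]: 14 solutions.

14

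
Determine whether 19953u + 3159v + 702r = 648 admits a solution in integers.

gcd(19953, 3159):
  19953 = 6·3159 + 999
  3159 = 3·999 + 162
  999 = 6·162 + 27
  162 = 6·27
so gcd(19953, 3159) = 27.
gcd(27, 702) = 27.
27 divides 648, so integer solutions exist.

yes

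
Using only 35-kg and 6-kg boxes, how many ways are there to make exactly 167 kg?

Need nonnegative integers with 35j + 6k = 167.
gcd(35, 6) = 1, and 35·(-1) + 6·(6) = 1.
So (j₀, k₀) = (-167, 1002); general j = -167 + 6t, k = 1002 - 35t.
j ≥ 0 ⇒ t ≥ 28; k ≥ 0 ⇒ t ≤ 28. That's 1 value of t.

1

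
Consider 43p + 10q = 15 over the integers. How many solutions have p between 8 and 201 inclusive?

19

gcd(43, 10):
  43 = 4·10 + 3
  10 = 3·3 + 1
  3 = 3·1
so gcd(43, 10) = 1.
Back-substitute for Bézout coefficients:
  1 = 10 - 3·3
  ... = 43·(-3) + 10·(13)
Scale by 15: particular solution (-45, 195); reduce p mod 10: (5, -20).
General solution: p = 5 + 10t, q = -20 - 43t for integer t.
8 ≤ 5 + 10t ≤ 201 gives t ∈ [1, 19], which is 19 values.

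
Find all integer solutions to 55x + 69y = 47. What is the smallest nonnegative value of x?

41

gcd(69, 55) = 1  (69 = 1*55 + 14, 55 = 3*14 + 13, 14 = 1*13 + 1, 13 = 13*1).
1 divides 47, so solutions exist.
Back-substituting, 55*(-5) + 69*(4) = 1.
Scale by 47/1 = 47: (x₀, y₀) = (-235, 188).
General solution: x = -235 + 69t, y = 188 - 55t for integer t.
x ≥ 0: smallest is -235 mod 69 = 41 (at t = 4), with y = -32.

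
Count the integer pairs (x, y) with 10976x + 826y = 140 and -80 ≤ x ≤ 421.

8

gcd(10976, 826) = 14.
By Bézout, 10976·(7) + 826·(-93) = 14.
Particular solution: (11, -146).
General solution: x = 11 + 59t, y = -146 - 784t for integer t.
-80 ≤ 11 + 59t ≤ 421 gives t ∈ [-1, 6], which is 8 values.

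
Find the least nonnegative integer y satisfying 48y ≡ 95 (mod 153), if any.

gcd(153, 48):
  153 = 3×48 + 9
  48 = 5×9 + 3
  9 = 3×3
so gcd(153, 48) = 3.
3 does not divide 95, so the congruence has no solution.

no solution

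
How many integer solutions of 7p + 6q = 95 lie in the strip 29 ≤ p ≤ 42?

gcd(7, 6) = 1.
By Bézout, 7×(1) + 6×(-1) = 1.
Particular solution: (5, 10).
General solution: p = 5 + 6t, q = 10 - 7t for integer t.
29 ≤ 5 + 6t ≤ 42 gives t ∈ [4, 6], which is 3 values.

3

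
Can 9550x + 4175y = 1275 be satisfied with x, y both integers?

yes

gcd(9550, 4175) = 25  (9550 = 2×4175 + 1200, 4175 = 3×1200 + 575, 1200 = 2×575 + 50, 575 = 11×50 + 25, 50 = 2×25).
25 divides 1275, so integer solutions exist.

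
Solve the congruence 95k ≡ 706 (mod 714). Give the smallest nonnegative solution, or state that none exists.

278

gcd(714, 95) = 1.
1 divides 706, so solutions exist.
By Bézout, 95×(233) + 714×(-31) = 1.
So 95×(233) ≡ 1 (mod 714); multiply by 706: k ≡ 164498 (mod 714).
Smallest nonnegative: k = 164498 mod 714 = 278.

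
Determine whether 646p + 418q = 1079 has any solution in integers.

gcd(646, 418) = 38  (646 = 1·418 + 228, 418 = 1·228 + 190, 228 = 1·190 + 38, 190 = 5·38).
38 does not divide 1079 (remainder 15), so no integer solutions.

no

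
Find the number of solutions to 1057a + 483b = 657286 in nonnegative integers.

gcd(1057, 483) = 7.
By Bézout, 1057*(16) + 483*(-35) = 7.
One solution: (31, 1293).
General: a = 31 + 69t, b = 1293 - 151t.
a ≥ 0 ⇒ t ≥ 0; b ≥ 0 ⇒ t ≤ 8. So t ∈ [0, 8]: 9 solutions.

9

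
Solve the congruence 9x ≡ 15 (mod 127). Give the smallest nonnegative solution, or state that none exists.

gcd(127, 9) = 1.
1 divides 15, so solutions exist.
By Bézout, 9×(-14) + 127×(1) = 1.
So 9×(-14) ≡ 1 (mod 127); multiply by 15: x ≡ -210 (mod 127).
Smallest nonnegative: x = -210 mod 127 = 44.

44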